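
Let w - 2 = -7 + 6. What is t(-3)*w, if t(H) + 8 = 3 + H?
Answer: -8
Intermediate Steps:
w = 1 (w = 2 + (-7 + 6) = 2 - 1 = 1)
t(H) = -5 + H (t(H) = -8 + (3 + H) = -5 + H)
t(-3)*w = (-5 - 3)*1 = -8*1 = -8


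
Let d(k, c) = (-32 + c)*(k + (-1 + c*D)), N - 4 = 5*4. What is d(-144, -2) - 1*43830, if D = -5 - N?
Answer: -40872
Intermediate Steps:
N = 24 (N = 4 + 5*4 = 4 + 20 = 24)
D = -29 (D = -5 - 1*24 = -5 - 24 = -29)
d(k, c) = (-32 + c)*(-1 + k - 29*c) (d(k, c) = (-32 + c)*(k + (-1 + c*(-29))) = (-32 + c)*(k + (-1 - 29*c)) = (-32 + c)*(-1 + k - 29*c))
d(-144, -2) - 1*43830 = (32 - 32*(-144) - 29*(-2)² + 927*(-2) - 2*(-144)) - 1*43830 = (32 + 4608 - 29*4 - 1854 + 288) - 43830 = (32 + 4608 - 116 - 1854 + 288) - 43830 = 2958 - 43830 = -40872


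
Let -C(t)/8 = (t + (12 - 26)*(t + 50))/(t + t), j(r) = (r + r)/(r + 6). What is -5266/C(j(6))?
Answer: -2633/1426 ≈ -1.8464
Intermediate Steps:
j(r) = 2*r/(6 + r) (j(r) = (2*r)/(6 + r) = 2*r/(6 + r))
C(t) = -4*(-700 - 13*t)/t (C(t) = -8*(t + (12 - 26)*(t + 50))/(t + t) = -8*(t - 14*(50 + t))/(2*t) = -8*(t + (-700 - 14*t))*1/(2*t) = -8*(-700 - 13*t)*1/(2*t) = -4*(-700 - 13*t)/t)
-5266/C(j(6)) = -5266/(52 + 2800/((2*6/(6 + 6)))) = -5266/(52 + 2800/((2*6/12))) = -5266/(52 + 2800/((2*6*(1/12)))) = -5266/(52 + 2800/1) = -5266/(52 + 2800*1) = -5266/(52 + 2800) = -5266/2852 = -5266*1/2852 = -2633/1426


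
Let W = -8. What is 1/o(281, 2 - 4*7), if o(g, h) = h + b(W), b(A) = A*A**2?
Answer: -1/538 ≈ -0.0018587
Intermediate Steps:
b(A) = A**3
o(g, h) = -512 + h (o(g, h) = h + (-8)**3 = h - 512 = -512 + h)
1/o(281, 2 - 4*7) = 1/(-512 + (2 - 4*7)) = 1/(-512 + (2 - 28)) = 1/(-512 - 26) = 1/(-538) = -1/538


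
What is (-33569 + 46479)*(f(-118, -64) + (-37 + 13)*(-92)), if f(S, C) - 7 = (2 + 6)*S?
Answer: 16408610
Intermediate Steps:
f(S, C) = 7 + 8*S (f(S, C) = 7 + (2 + 6)*S = 7 + 8*S)
(-33569 + 46479)*(f(-118, -64) + (-37 + 13)*(-92)) = (-33569 + 46479)*((7 + 8*(-118)) + (-37 + 13)*(-92)) = 12910*((7 - 944) - 24*(-92)) = 12910*(-937 + 2208) = 12910*1271 = 16408610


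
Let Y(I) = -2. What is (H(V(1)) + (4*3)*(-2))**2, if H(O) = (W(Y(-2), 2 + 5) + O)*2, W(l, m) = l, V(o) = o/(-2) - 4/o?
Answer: 1369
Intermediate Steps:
V(o) = -4/o - o/2 (V(o) = o*(-1/2) - 4/o = -o/2 - 4/o = -4/o - o/2)
H(O) = -4 + 2*O (H(O) = (-2 + O)*2 = -4 + 2*O)
(H(V(1)) + (4*3)*(-2))**2 = ((-4 + 2*(-4/1 - 1/2*1)) + (4*3)*(-2))**2 = ((-4 + 2*(-4*1 - 1/2)) + 12*(-2))**2 = ((-4 + 2*(-4 - 1/2)) - 24)**2 = ((-4 + 2*(-9/2)) - 24)**2 = ((-4 - 9) - 24)**2 = (-13 - 24)**2 = (-37)**2 = 1369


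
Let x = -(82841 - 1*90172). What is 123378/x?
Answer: 123378/7331 ≈ 16.830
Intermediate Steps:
x = 7331 (x = -(82841 - 90172) = -1*(-7331) = 7331)
123378/x = 123378/7331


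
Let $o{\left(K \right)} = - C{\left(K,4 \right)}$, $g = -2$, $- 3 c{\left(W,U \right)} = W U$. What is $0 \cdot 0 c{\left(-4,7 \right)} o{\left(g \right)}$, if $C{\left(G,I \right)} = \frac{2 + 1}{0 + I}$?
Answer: $0$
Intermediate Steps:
$c{\left(W,U \right)} = - \frac{U W}{3}$ ($c{\left(W,U \right)} = - \frac{W U}{3} = - \frac{U W}{3}$)
$C{\left(G,I \right)} = \frac{3}{I}$
$o{\left(K \right)} = - \frac{3}{4}$
$0 \cdot 0 c{\left(-4,7 \right)} o{\left(g \right)} = 0 \cdot 0 \left(\left(- \frac{1}{3}\right) 7 \left(-4\right)\right) \left(- \frac{3}{4}\right) = 0 \cdot \frac{28}{3} \left(- \frac{3}{4}\right) = 0 \left(- \frac{3}{4}\right) = 0$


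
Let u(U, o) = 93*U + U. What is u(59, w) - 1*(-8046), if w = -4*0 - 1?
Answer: 13592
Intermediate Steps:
w = -1 (w = 0 - 1 = -1)
u(U, o) = 94*U
u(59, w) - 1*(-8046) = 94*59 - 1*(-8046) = 5546 + 8046 = 13592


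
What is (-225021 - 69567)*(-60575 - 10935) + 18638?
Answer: 21066006518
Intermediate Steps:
(-225021 - 69567)*(-60575 - 10935) + 18638 = -294588*(-71510) + 18638 = 21065987880 + 18638 = 21066006518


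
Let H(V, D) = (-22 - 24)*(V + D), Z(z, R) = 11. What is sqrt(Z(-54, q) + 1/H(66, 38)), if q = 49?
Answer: 3*sqrt(1748253)/1196 ≈ 3.3166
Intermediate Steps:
H(V, D) = -46*D - 46*V (H(V, D) = -46*(D + V) = -46*D - 46*V)
sqrt(Z(-54, q) + 1/H(66, 38)) = sqrt(11 + 1/(-46*38 - 46*66)) = sqrt(11 + 1/(-1748 - 3036)) = sqrt(11 + 1/(-4784)) = sqrt(11 - 1/4784) = sqrt(52623/4784) = 3*sqrt(1748253)/1196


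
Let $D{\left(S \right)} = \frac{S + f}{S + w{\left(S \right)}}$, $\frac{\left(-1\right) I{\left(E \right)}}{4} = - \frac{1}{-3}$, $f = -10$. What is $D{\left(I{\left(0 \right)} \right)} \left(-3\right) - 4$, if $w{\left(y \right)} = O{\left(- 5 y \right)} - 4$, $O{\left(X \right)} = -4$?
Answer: $- \frac{107}{14} \approx -7.6429$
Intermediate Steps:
$w{\left(y \right)} = -8$ ($w{\left(y \right)} = -4 - 4 = -8$)
$I{\left(E \right)} = - \frac{4}{3}$ ($I{\left(E \right)} = - 4 \left(- \frac{1}{-3}\right) = - 4 \left(\left(-1\right) \left(- \frac{1}{3}\right)\right) = \left(-4\right) \frac{1}{3} = - \frac{4}{3}$)
$D{\left(S \right)} = \frac{-10 + S}{-8 + S}$ ($D{\left(S \right)} = \frac{S - 10}{S - 8} = \frac{-10 + S}{-8 + S}$)
$D{\left(I{\left(0 \right)} \right)} \left(-3\right) - 4 = \frac{-10 - \frac{4}{3}}{-8 - \frac{4}{3}} \left(-3\right) - 4 = \frac{1}{- \frac{28}{3}} \left(- \frac{34}{3}\right) \left(-3\right) - 4 = \left(- \frac{3}{28}\right) \left(- \frac{34}{3}\right) \left(-3\right) - 4 = \frac{17}{14} \left(-3\right) - 4 = - \frac{51}{14} - 4 = - \frac{107}{14}$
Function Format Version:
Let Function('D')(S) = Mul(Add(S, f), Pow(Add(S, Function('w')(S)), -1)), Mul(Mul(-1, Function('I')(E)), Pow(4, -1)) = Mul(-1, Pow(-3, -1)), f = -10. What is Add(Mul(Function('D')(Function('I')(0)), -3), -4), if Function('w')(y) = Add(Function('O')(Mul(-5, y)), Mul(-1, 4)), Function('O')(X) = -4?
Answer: Rational(-107, 14) ≈ -7.6429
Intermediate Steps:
Function('w')(y) = -8 (Function('w')(y) = Add(-4, Mul(-1, 4)) = Add(-4, -4) = -8)
Function('I')(E) = Rational(-4, 3) (Function('I')(E) = Mul(-4, Mul(-1, Pow(-3, -1))) = Mul(-4, Mul(-1, Rational(-1, 3))) = Mul(-4, Rational(1, 3)) = Rational(-4, 3))
Function('D')(S) = Mul(Pow(Add(-8, S), -1), Add(-10, S)) (Function('D')(S) = Mul(Add(S, -10), Pow(Add(S, -8), -1)) = Mul(Add(-10, S), Pow(Add(-8, S), -1)) = Mul(Pow(Add(-8, S), -1), Add(-10, S)))
Add(Mul(Function('D')(Function('I')(0)), -3), -4) = Add(Mul(Mul(Pow(Add(-8, Rational(-4, 3)), -1), Add(-10, Rational(-4, 3))), -3), -4) = Add(Mul(Mul(Pow(Rational(-28, 3), -1), Rational(-34, 3)), -3), -4) = Add(Mul(Mul(Rational(-3, 28), Rational(-34, 3)), -3), -4) = Add(Mul(Rational(17, 14), -3), -4) = Add(Rational(-51, 14), -4) = Rational(-107, 14)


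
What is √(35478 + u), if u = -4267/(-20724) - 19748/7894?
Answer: √59340671207529310599/40898814 ≈ 188.35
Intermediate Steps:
u = -187786927/81797628 (u = -4267*(-1/20724) - 19748*1/7894 = 4267/20724 - 9874/3947 = -187786927/81797628 ≈ -2.2957)
√(35478 + u) = √(35478 - 187786927/81797628) = √(2901828459257/81797628) = √59340671207529310599/40898814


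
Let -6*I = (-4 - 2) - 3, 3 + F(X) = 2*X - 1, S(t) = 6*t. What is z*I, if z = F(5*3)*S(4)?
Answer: 936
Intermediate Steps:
F(X) = -4 + 2*X (F(X) = -3 + (2*X - 1) = -3 + (-1 + 2*X) = -4 + 2*X)
z = 624 (z = (-4 + 2*(5*3))*(6*4) = (-4 + 2*15)*24 = (-4 + 30)*24 = 26*24 = 624)
I = 3/2 (I = -((-4 - 2) - 3)/6 = -(-6 - 3)/6 = -⅙*(-9) = 3/2 ≈ 1.5000)
z*I = 624*(3/2) = 936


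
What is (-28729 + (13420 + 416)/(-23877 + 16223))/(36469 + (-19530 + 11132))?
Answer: -109952801/107427717 ≈ -1.0235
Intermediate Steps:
(-28729 + (13420 + 416)/(-23877 + 16223))/(36469 + (-19530 + 11132)) = (-28729 + 13836/(-7654))/(36469 - 8398) = (-28729 + 13836*(-1/7654))/28071 = (-28729 - 6918/3827)*(1/28071) = -109952801/3827*1/28071 = -109952801/107427717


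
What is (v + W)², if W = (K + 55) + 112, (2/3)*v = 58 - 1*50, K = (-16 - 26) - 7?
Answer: 16900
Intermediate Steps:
K = -49 (K = -42 - 7 = -49)
v = 12 (v = 3*(58 - 1*50)/2 = 3*(58 - 50)/2 = (3/2)*8 = 12)
W = 118 (W = (-49 + 55) + 112 = 6 + 112 = 118)
(v + W)² = (12 + 118)² = 130² = 16900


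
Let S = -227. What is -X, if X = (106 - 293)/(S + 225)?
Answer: -187/2 ≈ -93.500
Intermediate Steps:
X = 187/2 (X = (106 - 293)/(-227 + 225) = -187/(-2) = -187*(-½) = 187/2 ≈ 93.500)
-X = -1*187/2 = -187/2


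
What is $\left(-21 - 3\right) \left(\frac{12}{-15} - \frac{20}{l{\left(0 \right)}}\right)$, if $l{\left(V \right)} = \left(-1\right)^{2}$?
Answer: $\frac{2496}{5} \approx 499.2$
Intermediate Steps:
$l{\left(V \right)} = 1$
$\left(-21 - 3\right) \left(\frac{12}{-15} - \frac{20}{l{\left(0 \right)}}\right) = \left(-21 - 3\right) \left(\frac{12}{-15} - \frac{20}{1}\right) = - 24 \left(12 \left(- \frac{1}{15}\right) - 20\right) = - 24 \left(- \frac{4}{5} - 20\right) = \left(-24\right) \left(- \frac{104}{5}\right) = \frac{2496}{5}$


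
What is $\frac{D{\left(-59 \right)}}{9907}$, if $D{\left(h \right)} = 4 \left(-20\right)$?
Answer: $- \frac{80}{9907} \approx -0.0080751$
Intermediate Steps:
$D{\left(h \right)} = -80$
$\frac{D{\left(-59 \right)}}{9907} = - \frac{80}{9907}$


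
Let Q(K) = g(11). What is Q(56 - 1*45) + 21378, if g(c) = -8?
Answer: 21370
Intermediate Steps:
Q(K) = -8
Q(56 - 1*45) + 21378 = -8 + 21378 = 21370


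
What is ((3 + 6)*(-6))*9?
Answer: -486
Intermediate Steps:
((3 + 6)*(-6))*9 = (9*(-6))*9 = -54*9 = -486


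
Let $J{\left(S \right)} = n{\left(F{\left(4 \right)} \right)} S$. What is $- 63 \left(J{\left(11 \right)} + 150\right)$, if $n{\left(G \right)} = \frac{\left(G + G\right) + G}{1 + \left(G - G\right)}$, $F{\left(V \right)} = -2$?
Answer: $-5292$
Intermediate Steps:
$n{\left(G \right)} = 3 G$ ($n{\left(G \right)} = \frac{2 G + G}{1 + 0} = \frac{3 G}{1} = 3 G 1 = 3 G$)
$J{\left(S \right)} = - 6 S$ ($J{\left(S \right)} = 3 \left(-2\right) S = - 6 S$)
$- 63 \left(J{\left(11 \right)} + 150\right) = - 63 \left(\left(-6\right) 11 + 150\right) = - 63 \left(-66 + 150\right) = \left(-63\right) 84 = -5292$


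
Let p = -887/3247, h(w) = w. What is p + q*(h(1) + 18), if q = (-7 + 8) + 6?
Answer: 430964/3247 ≈ 132.73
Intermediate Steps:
q = 7 (q = 1 + 6 = 7)
p = -887/3247 (p = -887*1/3247 = -887/3247 ≈ -0.27318)
p + q*(h(1) + 18) = -887/3247 + 7*(1 + 18) = -887/3247 + 7*19 = -887/3247 + 133 = 430964/3247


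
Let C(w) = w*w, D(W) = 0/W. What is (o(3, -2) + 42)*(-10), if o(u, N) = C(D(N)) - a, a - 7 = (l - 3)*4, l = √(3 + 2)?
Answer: -470 + 40*√5 ≈ -380.56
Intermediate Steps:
l = √5 ≈ 2.2361
D(W) = 0
C(w) = w²
a = -5 + 4*√5 (a = 7 + (√5 - 3)*4 = 7 + (-3 + √5)*4 = 7 + (-12 + 4*√5) = -5 + 4*√5 ≈ 3.9443)
o(u, N) = 5 - 4*√5 (o(u, N) = 0² - (-5 + 4*√5) = 0 + (5 - 4*√5) = 5 - 4*√5)
(o(3, -2) + 42)*(-10) = ((5 - 4*√5) + 42)*(-10) = (47 - 4*√5)*(-10) = -470 + 40*√5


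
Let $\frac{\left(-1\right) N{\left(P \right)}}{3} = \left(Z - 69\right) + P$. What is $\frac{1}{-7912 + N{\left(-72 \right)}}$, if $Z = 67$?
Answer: $- \frac{1}{7690} \approx -0.00013004$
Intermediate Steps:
$N{\left(P \right)} = 6 - 3 P$ ($N{\left(P \right)} = - 3 \left(\left(67 - 69\right) + P\right) = - 3 \left(-2 + P\right) = 6 - 3 P$)
$\frac{1}{-7912 + N{\left(-72 \right)}} = \frac{1}{-7912 + \left(6 - -216\right)} = \frac{1}{-7912 + \left(6 + 216\right)} = \frac{1}{-7912 + 222} = \frac{1}{-7690} = - \frac{1}{7690}$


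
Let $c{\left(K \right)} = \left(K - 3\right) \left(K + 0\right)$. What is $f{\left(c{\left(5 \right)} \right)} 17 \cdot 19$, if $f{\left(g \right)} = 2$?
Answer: $646$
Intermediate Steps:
$c{\left(K \right)} = K \left(-3 + K\right)$ ($c{\left(K \right)} = \left(-3 + K\right) K = K \left(-3 + K\right)$)
$f{\left(c{\left(5 \right)} \right)} 17 \cdot 19 = 2 \cdot 17 \cdot 19 = 34 \cdot 19 = 646$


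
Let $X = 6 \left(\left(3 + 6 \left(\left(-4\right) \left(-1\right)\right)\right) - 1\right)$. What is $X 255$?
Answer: $39780$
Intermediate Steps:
$X = 156$ ($X = 6 \left(\left(3 + 6 \cdot 4\right) - 1\right) = 6 \left(\left(3 + 24\right) - 1\right) = 6 \left(27 - 1\right) = 6 \cdot 26 = 156$)
$X 255 = 156 \cdot 255 = 39780$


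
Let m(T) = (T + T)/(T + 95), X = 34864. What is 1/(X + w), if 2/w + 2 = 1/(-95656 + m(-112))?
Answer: 3251873/113370048416 ≈ 2.8684e-5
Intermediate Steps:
m(T) = 2*T/(95 + T) (m(T) = (2*T)/(95 + T) = 2*T/(95 + T))
w = -3251856/3251873 (w = 2/(-2 + 1/(-95656 + 2*(-112)/(95 - 112))) = 2/(-2 + 1/(-95656 + 2*(-112)/(-17))) = 2/(-2 + 1/(-95656 + 2*(-112)*(-1/17))) = 2/(-2 + 1/(-95656 + 224/17)) = 2/(-2 + 1/(-1625928/17)) = 2/(-2 - 17/1625928) = 2/(-3251873/1625928) = 2*(-1625928/3251873) = -3251856/3251873 ≈ -0.99999)
1/(X + w) = 1/(34864 - 3251856/3251873) = 1/(113370048416/3251873) = 3251873/113370048416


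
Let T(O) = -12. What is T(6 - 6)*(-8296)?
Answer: 99552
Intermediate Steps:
T(6 - 6)*(-8296) = -12*(-8296) = 99552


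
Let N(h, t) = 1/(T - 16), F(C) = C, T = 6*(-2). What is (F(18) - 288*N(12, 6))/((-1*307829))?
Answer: -198/2154803 ≈ -9.1888e-5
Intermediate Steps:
T = -12
N(h, t) = -1/28 (N(h, t) = 1/(-12 - 16) = 1/(-28) = -1/28)
(F(18) - 288*N(12, 6))/((-1*307829)) = (18 - 288*(-1/28))/((-1*307829)) = (18 + 72/7)/(-307829) = (198/7)*(-1/307829) = -198/2154803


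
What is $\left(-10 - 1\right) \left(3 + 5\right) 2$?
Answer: $-176$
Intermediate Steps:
$\left(-10 - 1\right) \left(3 + 5\right) 2 = - 11 \cdot 8 \cdot 2 = \left(-11\right) 16 = -176$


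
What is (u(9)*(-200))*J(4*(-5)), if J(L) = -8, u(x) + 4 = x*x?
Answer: 123200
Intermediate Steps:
u(x) = -4 + x² (u(x) = -4 + x*x = -4 + x²)
(u(9)*(-200))*J(4*(-5)) = ((-4 + 9²)*(-200))*(-8) = ((-4 + 81)*(-200))*(-8) = (77*(-200))*(-8) = -15400*(-8) = 123200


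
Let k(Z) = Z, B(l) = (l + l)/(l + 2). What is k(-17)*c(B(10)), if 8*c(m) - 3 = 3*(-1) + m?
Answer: -85/24 ≈ -3.5417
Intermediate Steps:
B(l) = 2*l/(2 + l) (B(l) = (2*l)/(2 + l) = 2*l/(2 + l))
c(m) = m/8 (c(m) = 3/8 + (3*(-1) + m)/8 = 3/8 + (-3 + m)/8 = 3/8 + (-3/8 + m/8) = m/8)
k(-17)*c(B(10)) = -17*2*10/(2 + 10)/8 = -17*2*10/12/8 = -17*2*10*(1/12)/8 = -17*5/(8*3) = -17*5/24 = -85/24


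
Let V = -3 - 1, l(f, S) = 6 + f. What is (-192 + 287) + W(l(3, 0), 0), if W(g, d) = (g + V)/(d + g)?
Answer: 860/9 ≈ 95.556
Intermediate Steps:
V = -4
W(g, d) = (-4 + g)/(d + g) (W(g, d) = (g - 4)/(d + g) = (-4 + g)/(d + g))
(-192 + 287) + W(l(3, 0), 0) = (-192 + 287) + (-4 + (6 + 3))/(0 + (6 + 3)) = 95 + (-4 + 9)/(0 + 9) = 95 + 5/9 = 860/9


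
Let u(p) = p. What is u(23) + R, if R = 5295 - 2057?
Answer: 3261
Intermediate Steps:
R = 3238
u(23) + R = 23 + 3238 = 3261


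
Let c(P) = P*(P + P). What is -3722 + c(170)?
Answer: 54078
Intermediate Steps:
c(P) = 2*P**2 (c(P) = P*(2*P) = 2*P**2)
-3722 + c(170) = -3722 + 2*170**2 = -3722 + 2*28900 = -3722 + 57800 = 54078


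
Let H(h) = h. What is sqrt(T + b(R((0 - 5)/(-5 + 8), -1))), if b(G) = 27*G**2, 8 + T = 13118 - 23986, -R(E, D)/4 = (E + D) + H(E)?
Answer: 2*I*sqrt(691) ≈ 52.574*I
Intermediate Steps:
R(E, D) = -8*E - 4*D (R(E, D) = -4*((E + D) + E) = -4*((D + E) + E) = -4*(D + 2*E) = -8*E - 4*D)
T = -10876 (T = -8 + (13118 - 23986) = -8 - 10868 = -10876)
sqrt(T + b(R((0 - 5)/(-5 + 8), -1))) = sqrt(-10876 + 27*(-8*(0 - 5)/(-5 + 8) - 4*(-1))**2) = sqrt(-10876 + 27*(-(-40)/3 + 4)**2) = sqrt(-10876 + 27*(-8*(-5/3) + 4)**2) = sqrt(-10876 + 27*(40/3 + 4)**2) = sqrt(-10876 + 27*(52/3)**2) = sqrt(-10876 + 27*(2704/9)) = sqrt(-10876 + 8112) = sqrt(-2764) = 2*I*sqrt(691)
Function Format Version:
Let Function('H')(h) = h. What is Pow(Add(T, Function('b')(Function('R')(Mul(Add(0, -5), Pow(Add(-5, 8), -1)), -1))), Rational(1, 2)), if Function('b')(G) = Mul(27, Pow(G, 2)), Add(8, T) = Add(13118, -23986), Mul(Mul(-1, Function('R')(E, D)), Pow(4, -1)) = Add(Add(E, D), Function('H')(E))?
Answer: Mul(2, I, Pow(691, Rational(1, 2))) ≈ Mul(52.574, I)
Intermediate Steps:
Function('R')(E, D) = Add(Mul(-8, E), Mul(-4, D)) (Function('R')(E, D) = Mul(-4, Add(Add(E, D), E)) = Mul(-4, Add(Add(D, E), E)) = Mul(-4, Add(D, Mul(2, E))) = Add(Mul(-8, E), Mul(-4, D)))
T = -10876 (T = Add(-8, Add(13118, -23986)) = Add(-8, -10868) = -10876)
Pow(Add(T, Function('b')(Function('R')(Mul(Add(0, -5), Pow(Add(-5, 8), -1)), -1))), Rational(1, 2)) = Pow(Add(-10876, Mul(27, Pow(Add(Mul(-8, Mul(Add(0, -5), Pow(Add(-5, 8), -1))), Mul(-4, -1)), 2))), Rational(1, 2)) = Pow(Add(-10876, Mul(27, Pow(Add(Mul(-8, Mul(-5, Pow(3, -1))), 4), 2))), Rational(1, 2)) = Pow(Add(-10876, Mul(27, Pow(Add(Mul(-8, Mul(-5, Rational(1, 3))), 4), 2))), Rational(1, 2)) = Pow(Add(-10876, Mul(27, Pow(Add(Mul(-8, Rational(-5, 3)), 4), 2))), Rational(1, 2)) = Pow(Add(-10876, Mul(27, Pow(Add(Rational(40, 3), 4), 2))), Rational(1, 2)) = Pow(Add(-10876, Mul(27, Pow(Rational(52, 3), 2))), Rational(1, 2)) = Pow(Add(-10876, Mul(27, Rational(2704, 9))), Rational(1, 2)) = Pow(Add(-10876, 8112), Rational(1, 2)) = Pow(-2764, Rational(1, 2)) = Mul(2, I, Pow(691, Rational(1, 2)))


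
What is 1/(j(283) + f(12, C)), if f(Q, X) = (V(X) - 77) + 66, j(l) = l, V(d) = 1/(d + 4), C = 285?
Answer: 289/78609 ≈ 0.0036764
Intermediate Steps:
V(d) = 1/(4 + d)
f(Q, X) = -11 + 1/(4 + X) (f(Q, X) = (1/(4 + X) - 77) + 66 = (-77 + 1/(4 + X)) + 66 = -11 + 1/(4 + X))
1/(j(283) + f(12, C)) = 1/(283 + (-43 - 11*285)/(4 + 285)) = 1/(283 + (-43 - 3135)/289) = 1/(283 + (1/289)*(-3178)) = 1/(283 - 3178/289) = 1/(78609/289) = 289/78609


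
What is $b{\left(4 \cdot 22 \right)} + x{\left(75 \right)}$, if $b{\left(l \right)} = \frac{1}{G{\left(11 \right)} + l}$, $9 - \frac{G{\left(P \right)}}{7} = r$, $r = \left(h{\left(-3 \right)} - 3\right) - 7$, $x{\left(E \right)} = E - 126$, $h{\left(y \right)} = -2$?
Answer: $- \frac{11984}{235} \approx -50.996$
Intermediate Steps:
$x{\left(E \right)} = -126 + E$ ($x{\left(E \right)} = E - 126 = -126 + E$)
$r = -12$ ($r = \left(-2 - 3\right) - 7 = -5 - 7 = -12$)
$G{\left(P \right)} = 147$ ($G{\left(P \right)} = 63 - -84 = 63 + 84 = 147$)
$b{\left(l \right)} = \frac{1}{147 + l}$
$b{\left(4 \cdot 22 \right)} + x{\left(75 \right)} = \frac{1}{147 + 4 \cdot 22} + \left(-126 + 75\right) = \frac{1}{147 + 88} - 51 = \frac{1}{235} - 51 = - \frac{11984}{235}$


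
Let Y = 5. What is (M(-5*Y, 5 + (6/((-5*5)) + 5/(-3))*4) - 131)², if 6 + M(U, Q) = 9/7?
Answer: 902500/49 ≈ 18418.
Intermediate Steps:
M(U, Q) = -33/7 (M(U, Q) = -6 + 9/7 = -33/7)
(M(-5*Y, 5 + (6/((-5*5)) + 5/(-3))*4) - 131)² = (-33/7 - 131)² = (-950/7)² = 902500/49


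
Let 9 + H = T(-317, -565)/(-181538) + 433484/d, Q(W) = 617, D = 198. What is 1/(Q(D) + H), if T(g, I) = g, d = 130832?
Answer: 2968872452/1814916362333 ≈ 0.0016358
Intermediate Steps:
H = -16877940551/2968872452 (H = -9 + (-317/(-181538) + 433484/130832) = -9 + (-317*(-1/181538) + 433484*(1/130832)) = -9 + (317/181538 + 108371/32708) = -9 + 9841911517/2968872452 = -16877940551/2968872452 ≈ -5.6850)
1/(Q(D) + H) = 1/(617 - 16877940551/2968872452) = 1/(1814916362333/2968872452) = 2968872452/1814916362333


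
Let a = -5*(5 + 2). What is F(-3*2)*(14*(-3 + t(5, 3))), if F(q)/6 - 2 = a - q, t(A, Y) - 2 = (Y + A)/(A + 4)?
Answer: 252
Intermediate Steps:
t(A, Y) = 2 + (A + Y)/(4 + A) (t(A, Y) = 2 + (Y + A)/(A + 4) = 2 + (A + Y)/(4 + A))
a = -35 (a = -5*7 = -35)
F(q) = -198 - 6*q (F(q) = 12 + 6*(-35 - q) = 12 + (-210 - 6*q) = -198 - 6*q)
F(-3*2)*(14*(-3 + t(5, 3))) = (-198 - (-18)*2)*(14*(-3 + (8 + 3 + 3*5)/(4 + 5))) = (-198 - 6*(-6))*(14*(-3 + (8 + 3 + 15)/9)) = (-198 + 36)*(14*(-3 + (⅑)*26)) = -2268*(-3 + 26/9) = -2268*(-1)/9 = -162*(-14/9) = 252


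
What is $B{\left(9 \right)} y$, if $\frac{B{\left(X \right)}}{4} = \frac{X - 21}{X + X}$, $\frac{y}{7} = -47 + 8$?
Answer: $728$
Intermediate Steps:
$y = -273$ ($y = 7 \left(-47 + 8\right) = 7 \left(-39\right) = -273$)
$B{\left(X \right)} = \frac{2 \left(-21 + X\right)}{X}$ ($B{\left(X \right)} = 4 \frac{X - 21}{X + X} = 4 \frac{-21 + X}{2 X} = \frac{2 \left(-21 + X\right)}{X}$)
$B{\left(9 \right)} y = \left(2 - \frac{42}{9}\right) \left(-273\right) = \left(2 - \frac{14}{3}\right) \left(-273\right) = \left(- \frac{8}{3}\right) \left(-273\right) = 728$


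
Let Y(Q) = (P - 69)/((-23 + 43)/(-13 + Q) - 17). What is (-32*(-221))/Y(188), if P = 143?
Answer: -2089776/1295 ≈ -1613.7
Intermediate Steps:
Y(Q) = 74/(-17 + 20/(-13 + Q)) (Y(Q) = (143 - 69)/((-23 + 43)/(-13 + Q) - 17) = 74/(20/(-13 + Q) - 17) = 74/(-17 + 20/(-13 + Q)))
(-32*(-221))/Y(188) = (-32*(-221))/((74*(13 - 1*188)/(-241 + 17*188))) = 7072/((74*(13 - 188)/(-241 + 3196))) = 7072/((74*(-175)/2955)) = 7072/((74*(1/2955)*(-175))) = 7072/(-2590/591) = 7072*(-591/2590) = -2089776/1295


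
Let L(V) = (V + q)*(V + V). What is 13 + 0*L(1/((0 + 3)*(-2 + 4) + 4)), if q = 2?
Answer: 13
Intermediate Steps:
L(V) = 2*V*(2 + V) (L(V) = (V + 2)*(V + V) = (2 + V)*(2*V) = 2*V*(2 + V))
13 + 0*L(1/((0 + 3)*(-2 + 4) + 4)) = 13 + 0*(2*(2 + 1/((0 + 3)*(-2 + 4) + 4))/((0 + 3)*(-2 + 4) + 4)) = 13 + 0*(2*(2 + 1/(3*2 + 4))/(3*2 + 4)) = 13 + 0*(2*(2 + 1/(6 + 4))/(6 + 4)) = 13 + 0*(2*(2 + 1/10)/10) = 13 + 0*(2*(⅒)*(2 + ⅒)) = 13 + 0*(2*(⅒)*(21/10)) = 13 + 0*(21/50) = 13 + 0 = 13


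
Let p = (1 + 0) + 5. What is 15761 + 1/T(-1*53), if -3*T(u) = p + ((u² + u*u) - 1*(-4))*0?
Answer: 31521/2 ≈ 15761.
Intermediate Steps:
p = 6 (p = 1 + 5 = 6)
T(u) = -2 (T(u) = -(6 + ((u² + u*u) - 1*(-4))*0)/3 = -(6 + ((u² + u²) + 4)*0)/3 = -(6 + (2*u² + 4)*0)/3 = -(6 + (4 + 2*u²)*0)/3 = -(6 + 0)/3 = -⅓*6 = -2)
15761 + 1/T(-1*53) = 15761 + 1/(-2) = 15761 - ½ = 31521/2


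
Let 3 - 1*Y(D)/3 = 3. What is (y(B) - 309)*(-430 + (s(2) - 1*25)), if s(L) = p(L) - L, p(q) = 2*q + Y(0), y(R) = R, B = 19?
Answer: 131370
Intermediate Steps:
Y(D) = 0 (Y(D) = 9 - 3*3 = 9 - 9 = 0)
p(q) = 2*q (p(q) = 2*q + 0 = 2*q)
s(L) = L (s(L) = 2*L - L = L)
(y(B) - 309)*(-430 + (s(2) - 1*25)) = (19 - 309)*(-430 + (2 - 1*25)) = -290*(-430 + (2 - 25)) = -290*(-430 - 23) = -290*(-453) = 131370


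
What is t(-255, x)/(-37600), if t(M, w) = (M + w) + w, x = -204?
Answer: 663/37600 ≈ 0.017633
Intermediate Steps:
t(M, w) = M + 2*w
t(-255, x)/(-37600) = (-255 + 2*(-204))/(-37600) = (-255 - 408)*(-1/37600) = -663*(-1/37600) = 663/37600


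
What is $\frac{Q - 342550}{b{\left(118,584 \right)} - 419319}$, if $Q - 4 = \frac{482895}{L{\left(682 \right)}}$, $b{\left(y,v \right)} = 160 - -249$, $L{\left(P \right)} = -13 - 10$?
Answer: $\frac{8361453}{9634930} \approx 0.86783$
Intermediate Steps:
$L{\left(P \right)} = -23$ ($L{\left(P \right)} = -13 - 10 = -23$)
$b{\left(y,v \right)} = 409$ ($b{\left(y,v \right)} = 160 + 249 = 409$)
$Q = - \frac{482803}{23}$ ($Q = 4 + \frac{482895}{-23} = 4 + 482895 \left(- \frac{1}{23}\right) = 4 - \frac{482895}{23} = - \frac{482803}{23} \approx -20991.0$)
$\frac{Q - 342550}{b{\left(118,584 \right)} - 419319} = \frac{- \frac{482803}{23} - 342550}{409 - 419319} = - \frac{8361453}{23 \left(-418910\right)} = \left(- \frac{8361453}{23}\right) \left(- \frac{1}{418910}\right) = \frac{8361453}{9634930}$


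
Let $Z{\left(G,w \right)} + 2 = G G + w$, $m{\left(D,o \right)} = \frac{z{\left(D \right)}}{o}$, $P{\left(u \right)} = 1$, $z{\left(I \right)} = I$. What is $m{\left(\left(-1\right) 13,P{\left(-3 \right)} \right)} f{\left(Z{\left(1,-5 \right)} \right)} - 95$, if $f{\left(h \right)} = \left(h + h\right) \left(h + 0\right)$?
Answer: $-1031$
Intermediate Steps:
$m{\left(D,o \right)} = \frac{D}{o}$
$Z{\left(G,w \right)} = -2 + w + G^{2}$ ($Z{\left(G,w \right)} = -2 + \left(G G + w\right) = -2 + \left(G^{2} + w\right) = -2 + \left(w + G^{2}\right) = -2 + w + G^{2}$)
$f{\left(h \right)} = 2 h^{2}$ ($f{\left(h \right)} = 2 h h = 2 h^{2}$)
$m{\left(\left(-1\right) 13,P{\left(-3 \right)} \right)} f{\left(Z{\left(1,-5 \right)} \right)} - 95 = \frac{\left(-1\right) 13}{1} \cdot 2 \left(-2 - 5 + 1^{2}\right)^{2} - 95 = \left(-13\right) 1 \cdot 2 \left(-2 - 5 + 1\right)^{2} - 95 = - 13 \cdot 2 \left(-6\right)^{2} - 95 = - 13 \cdot 2 \cdot 36 - 95 = \left(-13\right) 72 - 95 = -936 - 95 = -1031$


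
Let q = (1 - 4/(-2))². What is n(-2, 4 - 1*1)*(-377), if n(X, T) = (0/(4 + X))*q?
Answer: 0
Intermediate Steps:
q = 9 (q = (1 - 4*(-½))² = (1 + 2)² = 3² = 9)
n(X, T) = 0 (n(X, T) = (0/(4 + X))*9 = 0*9 = 0)
n(-2, 4 - 1*1)*(-377) = 0*(-377) = 0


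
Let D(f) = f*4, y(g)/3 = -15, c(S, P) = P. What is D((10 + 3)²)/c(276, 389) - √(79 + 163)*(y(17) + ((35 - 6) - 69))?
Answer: 676/389 + 935*√2 ≈ 1324.0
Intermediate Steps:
y(g) = -45 (y(g) = 3*(-15) = -45)
D(f) = 4*f
D((10 + 3)²)/c(276, 389) - √(79 + 163)*(y(17) + ((35 - 6) - 69)) = (4*(10 + 3)²)/389 - √(79 + 163)*(-45 + ((35 - 6) - 69)) = (4*13²)*(1/389) - √242*(-45 + (29 - 69)) = (4*169)*(1/389) - 11*√2*(-45 - 40) = 676*(1/389) - 11*√2*(-85) = 676/389 - (-935)*√2 = 676/389 + 935*√2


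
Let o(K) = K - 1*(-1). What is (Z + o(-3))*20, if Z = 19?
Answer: 340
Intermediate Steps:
o(K) = 1 + K (o(K) = K + 1 = 1 + K)
(Z + o(-3))*20 = (19 + (1 - 3))*20 = (19 - 2)*20 = 17*20 = 340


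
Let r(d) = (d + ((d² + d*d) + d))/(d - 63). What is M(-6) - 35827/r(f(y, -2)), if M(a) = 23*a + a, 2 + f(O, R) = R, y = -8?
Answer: 2396953/24 ≈ 99873.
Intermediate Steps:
f(O, R) = -2 + R
r(d) = (2*d + 2*d²)/(-63 + d) (r(d) = (d + ((d² + d²) + d))/(-63 + d) = (d + (2*d² + d))/(-63 + d) = (d + (d + 2*d²))/(-63 + d) = (2*d + 2*d²)/(-63 + d))
M(a) = 24*a
M(-6) - 35827/r(f(y, -2)) = 24*(-6) - 35827*(-63 + (-2 - 2))/(2*(1 + (-2 - 2))*(-2 - 2)) = -144 - 35827*(-(-63 - 4)/(8*(1 - 4))) = -144 - 35827/(2*(-4)*(-3)/(-67)) = -144 - 35827/(2*(-4)*(-1/67)*(-3)) = -144 - 35827/(-24/67) = -144 - 35827*(-67/24) = -144 + 2400409/24 = 2396953/24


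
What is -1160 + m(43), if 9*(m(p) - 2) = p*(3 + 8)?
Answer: -9949/9 ≈ -1105.4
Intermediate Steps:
m(p) = 2 + 11*p/9 (m(p) = 2 + (p*(3 + 8))/9 = 2 + (p*11)/9 = 2 + (11*p)/9 = 2 + 11*p/9)
-1160 + m(43) = -1160 + (2 + (11/9)*43) = -1160 + (2 + 473/9) = -1160 + 491/9 = -9949/9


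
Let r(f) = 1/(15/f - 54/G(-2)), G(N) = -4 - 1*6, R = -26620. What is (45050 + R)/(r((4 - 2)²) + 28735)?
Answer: 674538/1051705 ≈ 0.64138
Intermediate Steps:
G(N) = -10 (G(N) = -4 - 6 = -10)
r(f) = 1/(27/5 + 15/f) (r(f) = 1/(15/f - 54/(-10)) = 1/(15/f - 54*(-⅒)) = 1/(15/f + 27/5) = 1/(27/5 + 15/f))
(45050 + R)/(r((4 - 2)²) + 28735) = (45050 - 26620)/(5*(4 - 2)²/(3*(25 + 9*(4 - 2)²)) + 28735) = 18430/((5/3)*2²/(25 + 9*2²) + 28735) = 18430/((5/3)*4/(25 + 9*4) + 28735) = 18430/((5/3)*4/(25 + 36) + 28735) = 18430/((5/3)*4/61 + 28735) = 18430/((5/3)*4*(1/61) + 28735) = 18430/(20/183 + 28735) = 18430/(5258525/183) = 18430*(183/5258525) = 674538/1051705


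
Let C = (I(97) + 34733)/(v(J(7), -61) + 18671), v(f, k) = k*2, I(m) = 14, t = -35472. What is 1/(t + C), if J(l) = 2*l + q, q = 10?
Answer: -18549/657935381 ≈ -2.8193e-5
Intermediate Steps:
J(l) = 10 + 2*l (J(l) = 2*l + 10 = 10 + 2*l)
v(f, k) = 2*k
C = 34747/18549 (C = (14 + 34733)/(2*(-61) + 18671) = 34747/(-122 + 18671) = 34747/18549 ≈ 1.8733)
1/(t + C) = 1/(-35472 + 34747/18549) = 1/(-657935381/18549) = -18549/657935381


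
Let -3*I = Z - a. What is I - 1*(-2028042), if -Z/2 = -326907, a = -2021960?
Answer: 3408352/3 ≈ 1.1361e+6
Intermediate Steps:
Z = 653814 (Z = -2*(-326907) = 653814)
I = -2675774/3 (I = -(653814 - 1*(-2021960))/3 = -(653814 + 2021960)/3 = -1/3*2675774 = -2675774/3 ≈ -8.9193e+5)
I - 1*(-2028042) = -2675774/3 - 1*(-2028042) = -2675774/3 + 2028042 = 3408352/3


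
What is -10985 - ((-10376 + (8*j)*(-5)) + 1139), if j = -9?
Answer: -2108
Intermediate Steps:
-10985 - ((-10376 + (8*j)*(-5)) + 1139) = -10985 - ((-10376 + (8*(-9))*(-5)) + 1139) = -10985 - ((-10376 - 72*(-5)) + 1139) = -10985 - ((-10376 + 360) + 1139) = -10985 - (-10016 + 1139) = -10985 - 1*(-8877) = -10985 + 8877 = -2108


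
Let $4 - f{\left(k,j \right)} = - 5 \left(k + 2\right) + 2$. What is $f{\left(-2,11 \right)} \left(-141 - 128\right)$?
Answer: $-538$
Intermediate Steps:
$f{\left(k,j \right)} = 12 + 5 k$ ($f{\left(k,j \right)} = 4 - \left(- 5 \left(k + 2\right) + 2\right) = 4 - \left(- 5 \left(2 + k\right) + 2\right) = 4 - \left(\left(-10 - 5 k\right) + 2\right) = 4 - \left(-8 - 5 k\right) = 4 + \left(8 + 5 k\right) = 12 + 5 k$)
$f{\left(-2,11 \right)} \left(-141 - 128\right) = \left(12 + 5 \left(-2\right)\right) \left(-141 - 128\right) = \left(12 - 10\right) \left(-269\right) = 2 \left(-269\right) = -538$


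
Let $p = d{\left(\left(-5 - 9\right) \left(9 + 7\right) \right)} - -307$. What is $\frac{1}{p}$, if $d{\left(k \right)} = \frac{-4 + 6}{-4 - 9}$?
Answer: $\frac{13}{3989} \approx 0.003259$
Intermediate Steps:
$d{\left(k \right)} = - \frac{2}{13}$ ($d{\left(k \right)} = \frac{2}{-13} = 2 \left(- \frac{1}{13}\right) = - \frac{2}{13}$)
$p = \frac{3989}{13}$ ($p = - \frac{2}{13} - -307 = - \frac{2}{13} + 307 = \frac{3989}{13} \approx 306.85$)
$\frac{1}{p} = \frac{1}{\frac{3989}{13}} = \frac{13}{3989}$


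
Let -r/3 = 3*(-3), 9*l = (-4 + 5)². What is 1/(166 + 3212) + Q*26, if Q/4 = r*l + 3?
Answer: 2107873/3378 ≈ 624.00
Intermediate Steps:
l = ⅑ (l = (-4 + 5)²/9 = (⅑)*1² = (⅑)*1 = ⅑ ≈ 0.11111)
r = 27 (r = -9*(-3) = -3*(-9) = 27)
Q = 24 (Q = 4*(27*(⅑) + 3) = 4*(3 + 3) = 4*6 = 24)
1/(166 + 3212) + Q*26 = 1/(166 + 3212) + 24*26 = 1/3378 + 624 = 2107873/3378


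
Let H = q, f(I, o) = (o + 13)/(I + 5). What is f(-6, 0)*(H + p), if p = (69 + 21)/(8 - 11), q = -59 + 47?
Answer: 546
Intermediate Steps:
q = -12
f(I, o) = (13 + o)/(5 + I)
H = -12
p = -30 (p = 90/(-3) = 90*(-⅓) = -30)
f(-6, 0)*(H + p) = ((13 + 0)/(5 - 6))*(-12 - 30) = (13/(-1))*(-42) = -1*13*(-42) = -13*(-42) = 546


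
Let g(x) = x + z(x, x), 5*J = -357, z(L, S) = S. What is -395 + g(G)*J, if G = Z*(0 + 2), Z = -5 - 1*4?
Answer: 10877/5 ≈ 2175.4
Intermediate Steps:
Z = -9 (Z = -5 - 4 = -9)
G = -18 (G = -9*(0 + 2) = -9*2 = -18)
J = -357/5 (J = (1/5)*(-357) = -357/5 ≈ -71.400)
g(x) = 2*x (g(x) = x + x = 2*x)
-395 + g(G)*J = -395 + (2*(-18))*(-357/5) = -395 - 36*(-357/5) = -395 + 12852/5 = 10877/5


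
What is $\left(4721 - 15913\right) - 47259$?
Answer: $-58451$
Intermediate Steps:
$\left(4721 - 15913\right) - 47259 = -11192 - 47259 = -58451$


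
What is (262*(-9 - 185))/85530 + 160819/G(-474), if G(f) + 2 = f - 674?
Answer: -1381330127/9835950 ≈ -140.44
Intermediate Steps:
G(f) = -676 + f (G(f) = -2 + (f - 674) = -2 + (-674 + f) = -676 + f)
(262*(-9 - 185))/85530 + 160819/G(-474) = (262*(-9 - 185))/85530 + 160819/(-676 - 474) = (262*(-194))*(1/85530) + 160819/(-1150) = -50828*1/85530 + 160819*(-1/1150) = -25414/42765 - 160819/1150 = -1381330127/9835950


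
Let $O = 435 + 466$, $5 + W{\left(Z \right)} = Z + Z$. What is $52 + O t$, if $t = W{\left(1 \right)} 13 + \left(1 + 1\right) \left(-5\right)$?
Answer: $-44097$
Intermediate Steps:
$W{\left(Z \right)} = -5 + 2 Z$ ($W{\left(Z \right)} = -5 + \left(Z + Z\right) = -5 + 2 Z$)
$t = -49$ ($t = \left(-5 + 2 \cdot 1\right) 13 + \left(1 + 1\right) \left(-5\right) = \left(-5 + 2\right) 13 + 2 \left(-5\right) = \left(-3\right) 13 - 10 = -39 - 10 = -49$)
$O = 901$
$52 + O t = 52 + 901 \left(-49\right) = 52 - 44149 = -44097$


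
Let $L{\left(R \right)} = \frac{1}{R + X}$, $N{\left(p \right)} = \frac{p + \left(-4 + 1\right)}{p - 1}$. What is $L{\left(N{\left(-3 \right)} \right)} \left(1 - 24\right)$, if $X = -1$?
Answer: $-46$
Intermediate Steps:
$N{\left(p \right)} = \frac{-3 + p}{-1 + p}$ ($N{\left(p \right)} = \frac{p - 3}{-1 + p} = \frac{-3 + p}{-1 + p}$)
$L{\left(R \right)} = \frac{1}{-1 + R}$ ($L{\left(R \right)} = \frac{1}{R - 1} = \frac{1}{-1 + R}$)
$L{\left(N{\left(-3 \right)} \right)} \left(1 - 24\right) = \frac{1 - 24}{-1 + \frac{-3 - 3}{-1 - 3}} = \frac{1 - 24}{-1 + \frac{1}{-4} \left(-6\right)} = \frac{1}{-1 - - \frac{3}{2}} \left(-23\right) = \frac{1}{-1 + \frac{3}{2}} \left(-23\right) = \frac{1}{\frac{1}{2}} \left(-23\right) = 2 \left(-23\right) = -46$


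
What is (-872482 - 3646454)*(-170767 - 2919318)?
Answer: 13963896349560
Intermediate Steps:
(-872482 - 3646454)*(-170767 - 2919318) = -4518936*(-3090085) = 13963896349560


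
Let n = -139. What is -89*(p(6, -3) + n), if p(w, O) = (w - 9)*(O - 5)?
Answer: 10235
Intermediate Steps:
p(w, O) = (-9 + w)*(-5 + O)
-89*(p(6, -3) + n) = -89*((45 - 9*(-3) - 5*6 - 3*6) - 139) = -89*((45 + 27 - 30 - 18) - 139) = -89*(24 - 139) = -89*(-115) = 10235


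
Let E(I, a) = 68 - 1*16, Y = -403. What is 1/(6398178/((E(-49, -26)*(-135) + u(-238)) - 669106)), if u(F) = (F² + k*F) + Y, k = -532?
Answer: -164423/2132726 ≈ -0.077095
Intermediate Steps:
E(I, a) = 52 (E(I, a) = 68 - 16 = 52)
u(F) = -403 + F² - 532*F (u(F) = (F² - 532*F) - 403 = -403 + F² - 532*F)
1/(6398178/((E(-49, -26)*(-135) + u(-238)) - 669106)) = 1/(6398178/((52*(-135) + (-403 + (-238)² - 532*(-238))) - 669106)) = 1/(6398178/((-7020 + (-403 + 56644 + 126616)) - 669106)) = 1/(6398178/((-7020 + 182857) - 669106)) = 1/(6398178/(175837 - 669106)) = 1/(6398178/(-493269)) = 1/(6398178*(-1/493269)) = 1/(-2132726/164423) = -164423/2132726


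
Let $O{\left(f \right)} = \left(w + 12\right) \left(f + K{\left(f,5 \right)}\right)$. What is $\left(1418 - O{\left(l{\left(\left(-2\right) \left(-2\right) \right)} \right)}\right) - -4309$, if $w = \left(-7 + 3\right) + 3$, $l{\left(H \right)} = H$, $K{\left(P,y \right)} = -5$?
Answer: $5738$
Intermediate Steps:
$w = -1$ ($w = -4 + 3 = -1$)
$O{\left(f \right)} = -55 + 11 f$ ($O{\left(f \right)} = \left(-1 + 12\right) \left(f - 5\right) = 11 \left(-5 + f\right) = -55 + 11 f$)
$\left(1418 - O{\left(l{\left(\left(-2\right) \left(-2\right) \right)} \right)}\right) - -4309 = \left(1418 - \left(-55 + 11 \left(\left(-2\right) \left(-2\right)\right)\right)\right) - -4309 = \left(1418 - \left(-55 + 11 \cdot 4\right)\right) + 4309 = \left(1418 - \left(-55 + 44\right)\right) + 4309 = \left(1418 - -11\right) + 4309 = \left(1418 + 11\right) + 4309 = 1429 + 4309 = 5738$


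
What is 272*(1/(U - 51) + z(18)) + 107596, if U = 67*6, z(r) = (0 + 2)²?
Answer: 38148356/351 ≈ 1.0868e+5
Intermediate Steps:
z(r) = 4 (z(r) = 2² = 4)
U = 402
272*(1/(U - 51) + z(18)) + 107596 = 272*(1/(402 - 51) + 4) + 107596 = 272*(1/351 + 4) + 107596 = 272*(1405/351) + 107596 = 382160/351 + 107596 = 38148356/351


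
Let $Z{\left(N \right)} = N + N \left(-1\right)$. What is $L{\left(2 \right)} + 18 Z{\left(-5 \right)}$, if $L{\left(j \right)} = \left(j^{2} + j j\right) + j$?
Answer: $10$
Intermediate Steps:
$Z{\left(N \right)} = 0$ ($Z{\left(N \right)} = N - N = 0$)
$L{\left(j \right)} = j + 2 j^{2}$ ($L{\left(j \right)} = \left(j^{2} + j^{2}\right) + j = 2 j^{2} + j = j + 2 j^{2}$)
$L{\left(2 \right)} + 18 Z{\left(-5 \right)} = 2 \left(1 + 2 \cdot 2\right) + 18 \cdot 0 = 2 \left(1 + 4\right) + 0 = 2 \cdot 5 + 0 = 10 + 0 = 10$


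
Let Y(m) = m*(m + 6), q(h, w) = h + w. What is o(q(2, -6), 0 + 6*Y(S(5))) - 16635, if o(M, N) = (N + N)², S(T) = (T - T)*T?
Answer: -16635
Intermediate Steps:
S(T) = 0 (S(T) = 0*T = 0)
Y(m) = m*(6 + m)
o(M, N) = 4*N² (o(M, N) = (2*N)² = 4*N²)
o(q(2, -6), 0 + 6*Y(S(5))) - 16635 = 4*(0 + 6*(0*(6 + 0)))² - 16635 = 4*(0 + 6*(0*6))² - 16635 = 4*(0 + 6*0)² - 16635 = 4*(0 + 0)² - 16635 = 4*0² - 16635 = 4*0 - 16635 = 0 - 16635 = -16635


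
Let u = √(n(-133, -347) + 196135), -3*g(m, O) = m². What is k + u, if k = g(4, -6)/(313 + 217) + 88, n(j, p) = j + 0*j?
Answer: 69952/795 + 3*√21778 ≈ 530.71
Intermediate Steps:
g(m, O) = -m²/3
n(j, p) = j (n(j, p) = j + 0 = j)
u = 3*√21778 (u = √(-133 + 196135) = √196002 = 3*√21778 ≈ 442.72)
k = 69952/795 (k = (-⅓*4²)/(313 + 217) + 88 = -⅓*16/530 + 88 = -16/3*1/530 + 88 = -8/795 + 88 = 69952/795 ≈ 87.990)
k + u = 69952/795 + 3*√21778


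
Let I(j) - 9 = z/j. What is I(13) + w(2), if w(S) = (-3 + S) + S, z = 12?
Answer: 142/13 ≈ 10.923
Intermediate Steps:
w(S) = -3 + 2*S
I(j) = 9 + 12/j
I(13) + w(2) = (9 + 12/13) + (-3 + 2*2) = (9 + 12*(1/13)) + (-3 + 4) = (9 + 12/13) + 1 = 129/13 + 1 = 142/13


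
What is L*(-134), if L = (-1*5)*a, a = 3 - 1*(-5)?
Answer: 5360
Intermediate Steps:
a = 8 (a = 3 + 5 = 8)
L = -40 (L = -1*5*8 = -5*8 = -40)
L*(-134) = -40*(-134) = 5360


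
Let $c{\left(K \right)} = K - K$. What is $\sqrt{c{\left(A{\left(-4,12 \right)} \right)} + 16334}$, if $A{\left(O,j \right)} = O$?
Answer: $\sqrt{16334} \approx 127.8$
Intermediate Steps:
$c{\left(K \right)} = 0$
$\sqrt{c{\left(A{\left(-4,12 \right)} \right)} + 16334} = \sqrt{0 + 16334} = \sqrt{16334}$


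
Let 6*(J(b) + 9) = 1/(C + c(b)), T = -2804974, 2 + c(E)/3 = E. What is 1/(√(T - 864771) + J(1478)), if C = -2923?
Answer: -733859070/299240914720861 - 81540900*I*√3669745/299240914720861 ≈ -2.4524e-6 - 0.000522*I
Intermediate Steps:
c(E) = -6 + 3*E
J(b) = -9 + 1/(6*(-2929 + 3*b)) (J(b) = -9 + 1/(6*(-2923 + (-6 + 3*b))) = -9 + 1/(6*(-2929 + 3*b)))
1/(√(T - 864771) + J(1478)) = 1/(√(-2804974 - 864771) + (158167 - 162*1478)/(6*(-2929 + 3*1478))) = 1/(√(-3669745) + (158167 - 239436)/(6*(-2929 + 4434))) = 1/(I*√3669745 + (⅙)*(-81269)/1505) = 1/(I*√3669745 + (⅙)*(1/1505)*(-81269)) = 1/(I*√3669745 - 81269/9030) = 1/(-81269/9030 + I*√3669745)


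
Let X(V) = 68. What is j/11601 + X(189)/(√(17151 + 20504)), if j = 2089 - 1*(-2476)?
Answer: 4565/11601 + 4*√37655/2215 ≈ 0.74393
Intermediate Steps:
j = 4565 (j = 2089 + 2476 = 4565)
j/11601 + X(189)/(√(17151 + 20504)) = 4565/11601 + 68/(√(17151 + 20504)) = 4565*(1/11601) + 68/(√37655) = 4565/11601 + 68*(√37655/37655) = 4565/11601 + 4*√37655/2215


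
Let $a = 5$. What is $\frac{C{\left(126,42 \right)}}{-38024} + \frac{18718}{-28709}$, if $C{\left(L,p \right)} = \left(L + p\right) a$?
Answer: $- \frac{13140157}{19493411} \approx -0.67408$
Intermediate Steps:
$C{\left(L,p \right)} = 5 L + 5 p$ ($C{\left(L,p \right)} = \left(L + p\right) 5 = 5 L + 5 p$)
$\frac{C{\left(126,42 \right)}}{-38024} + \frac{18718}{-28709} = \frac{5 \cdot 126 + 5 \cdot 42}{-38024} + \frac{18718}{-28709} = \left(630 + 210\right) \left(- \frac{1}{38024}\right) + 18718 \left(- \frac{1}{28709}\right) = 840 \left(- \frac{1}{38024}\right) - \frac{18718}{28709} = - \frac{15}{679} - \frac{18718}{28709} = - \frac{13140157}{19493411}$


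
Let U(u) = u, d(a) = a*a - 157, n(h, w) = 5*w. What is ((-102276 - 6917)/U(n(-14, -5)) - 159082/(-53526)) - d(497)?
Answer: -14748925556/60825 ≈ -2.4248e+5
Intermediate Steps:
d(a) = -157 + a**2 (d(a) = a**2 - 157 = -157 + a**2)
((-102276 - 6917)/U(n(-14, -5)) - 159082/(-53526)) - d(497) = ((-102276 - 6917)/((5*(-5))) - 159082/(-53526)) - (-157 + 497**2) = (-109193/(-25) - 159082*(-1/53526)) - (-157 + 247009) = (-109193*(-1/25) + 7231/2433) - 1*246852 = (109193/25 + 7231/2433) - 246852 = 265847344/60825 - 246852 = -14748925556/60825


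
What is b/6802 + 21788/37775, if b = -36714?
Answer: -619334687/128472775 ≈ -4.8207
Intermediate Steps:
b/6802 + 21788/37775 = -36714/6802 + 21788/37775 = -36714*1/6802 + 21788*(1/37775) = -18357/3401 + 21788/37775 = -619334687/128472775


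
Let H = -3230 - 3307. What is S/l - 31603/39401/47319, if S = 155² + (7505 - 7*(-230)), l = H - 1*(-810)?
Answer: -6865213838449/1186389996457 ≈ -5.7866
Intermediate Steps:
H = -6537
l = -5727 (l = -6537 - 1*(-810) = -6537 + 810 = -5727)
S = 33140 (S = 24025 + (7505 - 1*(-1610)) = 24025 + (7505 + 1610) = 24025 + 9115 = 33140)
S/l - 31603/39401/47319 = 33140/(-5727) - 31603/39401/47319 = 33140*(-1/5727) - 31603*1/39401*(1/47319) = -33140/5727 - 31603/39401*1/47319 = -33140/5727 - 31603/1864415919 = -6865213838449/1186389996457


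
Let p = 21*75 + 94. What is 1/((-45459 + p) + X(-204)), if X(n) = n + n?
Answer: -1/44198 ≈ -2.2625e-5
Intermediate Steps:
p = 1669 (p = 1575 + 94 = 1669)
X(n) = 2*n
1/((-45459 + p) + X(-204)) = 1/((-45459 + 1669) + 2*(-204)) = 1/(-43790 - 408) = 1/(-44198) = -1/44198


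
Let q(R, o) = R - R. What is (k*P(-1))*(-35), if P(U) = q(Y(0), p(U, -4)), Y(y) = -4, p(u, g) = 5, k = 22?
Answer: 0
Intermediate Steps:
q(R, o) = 0
P(U) = 0
(k*P(-1))*(-35) = (22*0)*(-35) = 0*(-35) = 0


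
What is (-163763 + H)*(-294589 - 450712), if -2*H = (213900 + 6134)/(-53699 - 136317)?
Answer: 23191889103832491/190016 ≈ 1.2205e+11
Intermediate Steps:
H = 110017/190016 (H = -(213900 + 6134)/(2*(-53699 - 136317)) = -110017/(-190016) = -110017*(-1)/190016 = -1/2*(-110017/95008) = 110017/190016 ≈ 0.57899)
(-163763 + H)*(-294589 - 450712) = (-163763 + 110017/190016)*(-294589 - 450712) = -31117480191/190016*(-745301) = 23191889103832491/190016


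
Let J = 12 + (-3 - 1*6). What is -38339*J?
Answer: -115017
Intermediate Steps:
J = 3 (J = 12 + (-3 - 6) = 12 - 9 = 3)
-38339*J = -38339*3 = -115017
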